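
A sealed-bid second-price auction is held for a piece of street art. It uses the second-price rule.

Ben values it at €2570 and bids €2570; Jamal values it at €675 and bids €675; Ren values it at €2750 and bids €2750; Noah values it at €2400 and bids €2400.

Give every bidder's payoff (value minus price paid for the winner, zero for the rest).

Sorted high to low: Ren €2750 > Ben €2570 > Noah €2400 > Jamal €675.
Ren has the top bid and wins; the price is the second-highest bid, €2570.
Ren's payoff = €2750 − €2570 = €180. All other bidders lose, so their payoff is 0.

Payoffs: Ben €0, Jamal €0, Ren €180, Noah €0.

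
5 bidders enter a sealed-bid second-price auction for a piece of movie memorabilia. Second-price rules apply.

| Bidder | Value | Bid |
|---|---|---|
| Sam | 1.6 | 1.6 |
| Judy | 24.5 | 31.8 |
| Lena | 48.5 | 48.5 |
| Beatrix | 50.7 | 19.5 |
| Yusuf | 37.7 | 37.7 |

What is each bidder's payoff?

Payoffs: Sam 0.0, Judy 0.0, Lena 10.8, Beatrix 0.0, Yusuf 0.0.

Ranking the bids: Lena 48.5 > Yusuf 37.7 > Judy 31.8 > Beatrix 19.5 > Sam 1.6.
Lena has the top bid and wins; the price is the second-highest bid, 37.7.
Lena's payoff = 48.5 − 37.7 = 10.8. All other bidders lose, so their payoff is 0.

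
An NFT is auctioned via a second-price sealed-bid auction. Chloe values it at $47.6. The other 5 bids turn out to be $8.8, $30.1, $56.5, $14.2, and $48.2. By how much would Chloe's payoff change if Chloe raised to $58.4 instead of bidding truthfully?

The highest competing bid is $56.5.
Bidding truthfully at $47.6: the top bid is $56.5 (a rival), so Chloe loses. Payoff = $0.0.
Bidding $58.4: Chloe has the top bid, wins, and pays the second-highest bid $56.5. Payoff = $47.6 − $56.5 = -$8.9.
Change = -$8.9 − $0.0 = -$8.9.

Payoff change: -$8.9.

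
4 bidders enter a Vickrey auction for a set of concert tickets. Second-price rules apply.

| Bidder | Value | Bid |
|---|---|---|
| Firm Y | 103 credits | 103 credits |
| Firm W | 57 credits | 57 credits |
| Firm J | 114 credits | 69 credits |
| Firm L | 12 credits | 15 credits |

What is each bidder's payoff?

Ordered from highest: Firm Y 103 credits; Firm J 69 credits; Firm W 57 credits; Firm L 15 credits.
Firm Y has the top bid and wins; the price is the second-highest bid, 69 credits.
Firm Y's payoff = 103 credits − 69 credits = 34 credits. All other bidders lose, so their payoff is 0.

Firm Y 34 credits, Firm W 0 credits, Firm J 0 credits, Firm L 0 credits.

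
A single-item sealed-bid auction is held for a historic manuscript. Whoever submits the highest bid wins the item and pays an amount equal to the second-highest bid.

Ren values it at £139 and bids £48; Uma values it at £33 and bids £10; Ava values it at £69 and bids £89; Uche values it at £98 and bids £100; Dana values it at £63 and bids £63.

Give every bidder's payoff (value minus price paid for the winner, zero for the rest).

Payoffs: Ren £0, Uma £0, Ava £0, Uche £9, Dana £0.

Ranking the bids: Uche £100, then Ava £89, then Dana £63, then Ren £48, then Uma £10.
Uche has the top bid and wins; the price is the second-highest bid, £89.
Uche's payoff = £98 − £89 = £9. All other bidders lose, so their payoff is 0.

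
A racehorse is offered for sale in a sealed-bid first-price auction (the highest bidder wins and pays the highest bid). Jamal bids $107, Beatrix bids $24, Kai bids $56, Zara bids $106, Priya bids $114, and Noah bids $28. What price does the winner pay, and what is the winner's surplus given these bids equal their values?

The winner pays $114 for a surplus of $0.

Bids in descending order: Priya $114, then Jamal $107, then Zara $106, then Kai $56, then Noah $28, then Beatrix $24.
Priya is the highest bidder, so Priya wins.
Under the first-price rule, the price is the highest bid: $114.
Surplus = $114 − $114 = $0.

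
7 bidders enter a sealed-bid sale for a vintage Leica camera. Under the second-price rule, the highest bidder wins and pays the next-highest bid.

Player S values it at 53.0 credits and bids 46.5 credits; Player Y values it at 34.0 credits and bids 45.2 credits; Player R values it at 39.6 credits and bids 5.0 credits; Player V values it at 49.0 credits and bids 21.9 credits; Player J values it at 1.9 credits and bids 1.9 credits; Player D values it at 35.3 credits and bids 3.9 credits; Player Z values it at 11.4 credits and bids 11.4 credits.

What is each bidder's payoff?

Ordered from highest: Player S 46.5 credits; Player Y 45.2 credits; Player V 21.9 credits; Player Z 11.4 credits; Player R 5.0 credits; Player D 3.9 credits; Player J 1.9 credits.
Player S has the top bid and wins; the price is the second-highest bid, 45.2 credits.
Player S's payoff = 53.0 credits − 45.2 credits = 7.8 credits. All other bidders lose, so their payoff is 0.

Payoffs: Player S 7.8 credits, Player Y 0.0 credits, Player R 0.0 credits, Player V 0.0 credits, Player J 0.0 credits, Player D 0.0 credits, Player Z 0.0 credits.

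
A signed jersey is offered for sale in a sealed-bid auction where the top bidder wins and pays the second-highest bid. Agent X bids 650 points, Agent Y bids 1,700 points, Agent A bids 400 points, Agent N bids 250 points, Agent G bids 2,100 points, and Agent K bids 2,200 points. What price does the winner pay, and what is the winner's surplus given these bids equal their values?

Price 2,100 points; surplus 100 points.

Ranking the bids: Agent K 2,200 points; Agent G 2,100 points; Agent Y 1,700 points; Agent X 650 points; Agent A 400 points; Agent N 250 points.
Agent K is the highest bidder, so Agent K wins.
Under the second-price rule, the price is the second-highest bid: 2,100 points.
Surplus = 2,200 points − 2,100 points = 100 points.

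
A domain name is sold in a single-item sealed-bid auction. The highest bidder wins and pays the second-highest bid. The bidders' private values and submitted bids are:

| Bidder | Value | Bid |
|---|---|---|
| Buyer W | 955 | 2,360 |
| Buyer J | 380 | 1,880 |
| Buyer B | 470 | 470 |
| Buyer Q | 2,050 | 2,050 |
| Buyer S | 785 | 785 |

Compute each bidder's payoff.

Sorted high to low: Buyer W 2,360, then Buyer Q 2,050, then Buyer J 1,880, then Buyer S 785, then Buyer B 470.
Buyer W has the top bid and wins; the price is the second-highest bid, 2,050.
Buyer W's payoff = 955 − 2,050 = -1,095. All other bidders lose, so their payoff is 0.

Payoffs: Buyer W -1,095, Buyer J 0, Buyer B 0, Buyer Q 0, Buyer S 0.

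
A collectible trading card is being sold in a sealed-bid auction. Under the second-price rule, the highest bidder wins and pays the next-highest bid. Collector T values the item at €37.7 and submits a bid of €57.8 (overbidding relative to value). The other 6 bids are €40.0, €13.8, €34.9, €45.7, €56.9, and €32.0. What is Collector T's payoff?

Highest competing bid: €56.9.
Collector T's bid €57.8 is the highest overall, so Collector T wins and pays the second-highest bid, €56.9.
Payoff = value − price = €37.7 − €56.9 = -€19.2.
Overbidding won the item at a price above value — truthful bidding would have avoided this loss.

Payoff = -€19.2.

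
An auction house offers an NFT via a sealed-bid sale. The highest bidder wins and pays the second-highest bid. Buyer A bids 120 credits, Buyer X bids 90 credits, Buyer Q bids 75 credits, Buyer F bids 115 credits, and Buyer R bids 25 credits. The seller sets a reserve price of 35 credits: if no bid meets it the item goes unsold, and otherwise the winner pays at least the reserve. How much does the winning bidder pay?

Ranking the bids: Buyer A 120 credits > Buyer F 115 credits > Buyer X 90 credits > Buyer Q 75 credits > Buyer R 25 credits.
Buyer A has the highest bid, so Buyer A wins.
The second-highest bid is 115 credits, which exceeds the reserve, so that sets the price.

Price paid: 115 credits.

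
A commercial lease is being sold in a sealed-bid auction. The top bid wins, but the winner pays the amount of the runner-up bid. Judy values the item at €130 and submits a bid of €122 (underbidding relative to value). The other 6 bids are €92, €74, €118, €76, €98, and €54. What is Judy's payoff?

Highest competing bid: €118.
Judy's bid €122 is the highest overall, so Judy wins and pays the second-highest bid, €118.
Payoff = value − price = €130 − €118 = €12.

Judy's payoff: €12.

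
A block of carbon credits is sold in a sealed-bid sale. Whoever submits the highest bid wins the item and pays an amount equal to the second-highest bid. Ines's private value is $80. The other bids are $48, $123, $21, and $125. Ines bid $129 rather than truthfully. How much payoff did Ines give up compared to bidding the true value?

Payoff forgone: $45.

The highest competing bid is $125.
Bidding truthfully at $80: the top bid is $125 (a rival), so Ines loses. Payoff = $0.
Bidding $129: Ines has the top bid, wins, and pays the second-highest bid $125. Payoff = $80 − $125 = -$45.
Regret = truthful payoff − actual payoff = $0 − -$45 = $45.
Deviating from a truthful bid can only lose payoff in a second-price auction — never gain.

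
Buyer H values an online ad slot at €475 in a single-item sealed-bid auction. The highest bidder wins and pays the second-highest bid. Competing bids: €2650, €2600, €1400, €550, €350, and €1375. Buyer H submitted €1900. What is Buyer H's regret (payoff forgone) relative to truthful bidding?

€0

The highest competing bid is €2650.
Bidding truthfully at €475: the top bid is €2650 (a rival), so Buyer H loses. Payoff = €0.
Bidding €1900: the top bid is €2650 (a rival), so Buyer H loses. Payoff = €0.
Regret = truthful payoff − actual payoff = €0 − €0 = €0.
The bid only affects whether you win, not the price — here both bids land on the same side of the top rival bid, so the deviation is payoff-neutral.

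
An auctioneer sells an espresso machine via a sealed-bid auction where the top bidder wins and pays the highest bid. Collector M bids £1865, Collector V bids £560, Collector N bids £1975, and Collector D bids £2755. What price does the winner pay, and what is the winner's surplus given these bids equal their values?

Ordered from highest: Collector D £2755, then Collector N £1975, then Collector M £1865, then Collector V £560.
Collector D is the highest bidder, so Collector D wins.
Under the first-price rule, the price is the highest bid: £2755.
Surplus = £2755 − £2755 = £0.

Price £2755; surplus £0.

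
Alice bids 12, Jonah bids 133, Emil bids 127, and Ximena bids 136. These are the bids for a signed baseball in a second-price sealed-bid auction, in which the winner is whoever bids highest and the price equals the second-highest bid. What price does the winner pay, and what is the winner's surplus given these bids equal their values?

The winner pays 133 for a surplus of 3.

Sorted high to low: Ximena 136 > Jonah 133 > Emil 127 > Alice 12.
Ximena is the highest bidder, so Ximena wins.
Under the second-price rule, the price is the second-highest bid: 133.
Surplus = 136 − 133 = 3.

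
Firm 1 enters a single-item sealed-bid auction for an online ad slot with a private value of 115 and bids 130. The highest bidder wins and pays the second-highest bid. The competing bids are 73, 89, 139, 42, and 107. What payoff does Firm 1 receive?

The bidder's payoff: 0.

Highest competing bid: 139.
Firm 1's bid 130 is not the highest, so Firm 1 loses, pays nothing, and earns zero payoff.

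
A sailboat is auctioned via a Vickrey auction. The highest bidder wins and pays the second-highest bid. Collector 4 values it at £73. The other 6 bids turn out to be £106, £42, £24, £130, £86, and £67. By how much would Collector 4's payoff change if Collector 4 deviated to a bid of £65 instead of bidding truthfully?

The highest competing bid is £130.
Bidding truthfully at £73: the top bid is £130 (a rival), so Collector 4 loses. Payoff = £0.
Bidding £65: the top bid is £130 (a rival), so Collector 4 loses. Payoff = £0.
Change = £0 − £0 = £0.

Change in payoff: £0.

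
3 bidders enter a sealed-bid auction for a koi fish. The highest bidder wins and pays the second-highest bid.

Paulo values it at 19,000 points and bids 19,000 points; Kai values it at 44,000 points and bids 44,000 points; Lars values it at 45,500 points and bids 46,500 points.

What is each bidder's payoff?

Payoffs: Paulo 0 points, Kai 0 points, Lars 1,500 points.

Ranking the bids: Lars 46,500 points > Kai 44,000 points > Paulo 19,000 points.
Lars has the top bid and wins; the price is the second-highest bid, 44,000 points.
Lars's payoff = 45,500 points − 44,000 points = 1,500 points. All other bidders lose, so their payoff is 0.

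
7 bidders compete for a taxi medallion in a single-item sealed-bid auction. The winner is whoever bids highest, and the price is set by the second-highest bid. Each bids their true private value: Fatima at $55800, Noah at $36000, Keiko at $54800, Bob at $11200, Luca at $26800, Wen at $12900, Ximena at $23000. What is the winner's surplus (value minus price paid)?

Sorted high to low: Fatima $55800, then Keiko $54800, then Noah $36000, then Luca $26800, then Ximena $23000, then Wen $12900, then Bob $11200.
Fatima wins with the top bid and pays the second-highest, $54800.
Surplus = $55800 − $54800 = $1000.

Winner's surplus: $1000.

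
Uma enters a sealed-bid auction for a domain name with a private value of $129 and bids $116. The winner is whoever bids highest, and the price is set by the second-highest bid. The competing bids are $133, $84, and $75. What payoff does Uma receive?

Highest competing bid: $133.
Uma's bid $116 is not the highest, so Uma loses, pays nothing, and earns zero payoff.

Uma's payoff: $0.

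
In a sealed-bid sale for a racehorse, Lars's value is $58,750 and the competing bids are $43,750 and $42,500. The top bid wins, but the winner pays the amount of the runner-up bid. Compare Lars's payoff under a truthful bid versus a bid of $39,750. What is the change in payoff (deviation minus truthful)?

Change in payoff: -$15,000.

The highest competing bid is $43,750.
Bidding truthfully at $58,750: Lars has the top bid, wins, and pays the second-highest bid $43,750. Payoff = $58,750 − $43,750 = $15,000.
Bidding $39,750: the top bid is $43,750 (a rival), so Lars loses. Payoff = $0.
Change = $0 − $15,000 = -$15,000.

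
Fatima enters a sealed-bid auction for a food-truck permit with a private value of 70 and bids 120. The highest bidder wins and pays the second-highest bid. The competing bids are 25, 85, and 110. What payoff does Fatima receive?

-40

Highest competing bid: 110.
Fatima's bid 120 is the highest overall, so Fatima wins and pays the second-highest bid, 110.
Payoff = value − price = 70 − 110 = -40.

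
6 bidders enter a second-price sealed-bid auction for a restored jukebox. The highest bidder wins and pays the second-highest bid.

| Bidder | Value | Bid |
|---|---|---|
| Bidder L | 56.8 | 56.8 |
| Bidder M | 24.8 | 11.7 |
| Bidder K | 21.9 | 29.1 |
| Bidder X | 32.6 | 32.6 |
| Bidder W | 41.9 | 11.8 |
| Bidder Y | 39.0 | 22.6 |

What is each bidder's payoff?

Ordered from highest: Bidder L 56.8 > Bidder X 32.6 > Bidder K 29.1 > Bidder Y 22.6 > Bidder W 11.8 > Bidder M 11.7.
Bidder L has the top bid and wins; the price is the second-highest bid, 32.6.
Bidder L's payoff = 56.8 − 32.6 = 24.2. All other bidders lose, so their payoff is 0.

Bidder L 24.2, Bidder M 0.0, Bidder K 0.0, Bidder X 0.0, Bidder W 0.0, Bidder Y 0.0.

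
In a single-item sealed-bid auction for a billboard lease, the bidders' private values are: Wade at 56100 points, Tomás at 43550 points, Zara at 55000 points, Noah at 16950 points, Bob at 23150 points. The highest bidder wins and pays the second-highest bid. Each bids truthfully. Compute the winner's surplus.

Ordered from highest: Wade 56100 points, then Zara 55000 points, then Tomás 43550 points, then Bob 23150 points, then Noah 16950 points.
Wade wins with the top bid and pays the second-highest, 55000 points.
Surplus = 56100 points − 55000 points = 1100 points.

Surplus = 1100 points.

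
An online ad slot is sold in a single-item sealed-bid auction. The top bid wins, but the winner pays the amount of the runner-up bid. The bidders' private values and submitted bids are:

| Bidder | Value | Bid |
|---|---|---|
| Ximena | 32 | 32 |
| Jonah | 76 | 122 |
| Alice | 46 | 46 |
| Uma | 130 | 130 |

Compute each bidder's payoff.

Ranking the bids: Uma 130 > Jonah 122 > Alice 46 > Ximena 32.
Uma has the top bid and wins; the price is the second-highest bid, 122.
Uma's payoff = 130 − 122 = 8. All other bidders lose, so their payoff is 0.

Payoffs: Ximena 0, Jonah 0, Alice 0, Uma 8.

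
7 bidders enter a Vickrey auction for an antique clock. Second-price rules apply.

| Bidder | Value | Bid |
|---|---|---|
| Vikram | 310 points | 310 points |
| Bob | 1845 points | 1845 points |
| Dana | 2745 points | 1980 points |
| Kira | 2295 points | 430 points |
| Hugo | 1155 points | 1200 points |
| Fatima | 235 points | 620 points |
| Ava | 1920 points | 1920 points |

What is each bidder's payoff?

Payoffs: Vikram 0 points, Bob 0 points, Dana 825 points, Kira 0 points, Hugo 0 points, Fatima 0 points, Ava 0 points.

Ordered from highest: Dana 1980 points > Ava 1920 points > Bob 1845 points > Hugo 1200 points > Fatima 620 points > Kira 430 points > Vikram 310 points.
Dana has the top bid and wins; the price is the second-highest bid, 1920 points.
Dana's payoff = 2745 points − 1920 points = 825 points. All other bidders lose, so their payoff is 0.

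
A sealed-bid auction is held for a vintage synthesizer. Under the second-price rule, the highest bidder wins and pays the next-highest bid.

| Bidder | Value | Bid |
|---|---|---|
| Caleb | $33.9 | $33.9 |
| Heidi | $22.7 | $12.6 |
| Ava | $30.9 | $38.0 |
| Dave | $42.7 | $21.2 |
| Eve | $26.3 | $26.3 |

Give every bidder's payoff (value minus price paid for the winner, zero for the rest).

Sorted high to low: Ava $38.0, then Caleb $33.9, then Eve $26.3, then Dave $21.2, then Heidi $12.6.
Ava has the top bid and wins; the price is the second-highest bid, $33.9.
Ava's payoff = $30.9 − $33.9 = -$3.0. All other bidders lose, so their payoff is 0.

Caleb $0.0, Heidi $0.0, Ava -$3.0, Dave $0.0, Eve $0.0.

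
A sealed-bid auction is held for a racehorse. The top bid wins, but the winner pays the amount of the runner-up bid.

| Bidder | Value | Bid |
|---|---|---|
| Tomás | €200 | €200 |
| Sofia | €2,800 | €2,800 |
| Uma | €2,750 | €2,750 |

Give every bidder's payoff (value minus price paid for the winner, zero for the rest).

Bids in descending order: Sofia €2,800, then Uma €2,750, then Tomás €200.
Sofia has the top bid and wins; the price is the second-highest bid, €2,750.
Sofia's payoff = €2,800 − €2,750 = €50. All other bidders lose, so their payoff is 0.

Payoffs: Tomás €0, Sofia €50, Uma €0.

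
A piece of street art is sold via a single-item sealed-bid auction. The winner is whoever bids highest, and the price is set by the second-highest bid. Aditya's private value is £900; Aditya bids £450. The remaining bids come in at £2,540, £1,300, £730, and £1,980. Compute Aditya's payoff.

£0

Highest competing bid: £2,540.
Aditya's bid £450 is not the highest, so Aditya loses, pays nothing, and earns zero payoff.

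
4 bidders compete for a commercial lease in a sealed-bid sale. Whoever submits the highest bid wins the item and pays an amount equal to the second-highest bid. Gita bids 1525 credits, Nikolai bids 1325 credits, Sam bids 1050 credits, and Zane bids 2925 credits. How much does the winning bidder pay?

Sorted high to low: Zane 2925 credits, then Gita 1525 credits, then Nikolai 1325 credits, then Sam 1050 credits.
Zane has the highest bid, so Zane wins.
The second-highest bid is 1525 credits, so that is what Zane pays.

The winner pays 1525 credits.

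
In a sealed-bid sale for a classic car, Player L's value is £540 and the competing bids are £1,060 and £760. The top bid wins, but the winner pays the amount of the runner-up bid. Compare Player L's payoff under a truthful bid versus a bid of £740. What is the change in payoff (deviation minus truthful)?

The highest competing bid is £1,060.
Bidding truthfully at £540: the top bid is £1,060 (a rival), so Player L loses. Payoff = £0.
Bidding £740: the top bid is £1,060 (a rival), so Player L loses. Payoff = £0.
Change = £0 − £0 = £0.

Change in payoff: £0.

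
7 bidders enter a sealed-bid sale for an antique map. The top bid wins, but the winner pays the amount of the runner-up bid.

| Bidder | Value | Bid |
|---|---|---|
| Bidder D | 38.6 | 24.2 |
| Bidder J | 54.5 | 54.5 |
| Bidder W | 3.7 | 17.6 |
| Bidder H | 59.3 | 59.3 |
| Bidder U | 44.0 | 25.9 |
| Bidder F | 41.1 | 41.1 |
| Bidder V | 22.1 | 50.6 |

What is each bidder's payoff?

Ranking the bids: Bidder H 59.3; Bidder J 54.5; Bidder V 50.6; Bidder F 41.1; Bidder U 25.9; Bidder D 24.2; Bidder W 17.6.
Bidder H has the top bid and wins; the price is the second-highest bid, 54.5.
Bidder H's payoff = 59.3 − 54.5 = 4.8. All other bidders lose, so their payoff is 0.

Payoffs: Bidder D 0.0, Bidder J 0.0, Bidder W 0.0, Bidder H 4.8, Bidder U 0.0, Bidder F 0.0, Bidder V 0.0.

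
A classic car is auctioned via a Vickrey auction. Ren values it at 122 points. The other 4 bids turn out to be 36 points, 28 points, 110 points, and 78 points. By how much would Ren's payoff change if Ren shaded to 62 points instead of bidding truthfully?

Change in payoff: -12 points.

The highest competing bid is 110 points.
Bidding truthfully at 122 points: Ren has the top bid, wins, and pays the second-highest bid 110 points. Payoff = 122 points − 110 points = 12 points.
Bidding 62 points: the top bid is 110 points (a rival), so Ren loses. Payoff = 0 points.
Change = 0 points − 12 points = -12 points.
This is the dominant-strategy logic: truthful bidding weakly beats any alternative.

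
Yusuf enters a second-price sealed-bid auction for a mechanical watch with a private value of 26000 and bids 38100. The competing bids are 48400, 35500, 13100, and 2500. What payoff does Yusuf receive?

0

Highest competing bid: 48400.
Yusuf's bid 38100 is not the highest, so Yusuf loses, pays nothing, and earns zero payoff.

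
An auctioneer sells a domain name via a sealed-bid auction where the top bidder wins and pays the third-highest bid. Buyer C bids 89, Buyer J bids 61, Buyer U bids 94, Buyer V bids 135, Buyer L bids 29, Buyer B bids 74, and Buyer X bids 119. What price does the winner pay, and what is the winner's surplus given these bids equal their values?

The winner pays 94 for a surplus of 41.

Ordered from highest: Buyer V 135, then Buyer X 119, then Buyer U 94, then Buyer C 89, then Buyer B 74, then Buyer J 61, then Buyer L 29.
Buyer V is the highest bidder, so Buyer V wins.
Under the third-price rule, the price is the third-highest bid: 94.
Surplus = 135 − 94 = 41.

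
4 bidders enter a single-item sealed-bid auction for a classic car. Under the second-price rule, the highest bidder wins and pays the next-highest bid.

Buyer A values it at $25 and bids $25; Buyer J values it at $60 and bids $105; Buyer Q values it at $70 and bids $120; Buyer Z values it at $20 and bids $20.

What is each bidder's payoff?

Payoffs: Buyer A $0, Buyer J $0, Buyer Q -$35, Buyer Z $0.

Sorted high to low: Buyer Q $120 > Buyer J $105 > Buyer A $25 > Buyer Z $20.
Buyer Q has the top bid and wins; the price is the second-highest bid, $105.
Buyer Q's payoff = $70 − $105 = -$35. All other bidders lose, so their payoff is 0.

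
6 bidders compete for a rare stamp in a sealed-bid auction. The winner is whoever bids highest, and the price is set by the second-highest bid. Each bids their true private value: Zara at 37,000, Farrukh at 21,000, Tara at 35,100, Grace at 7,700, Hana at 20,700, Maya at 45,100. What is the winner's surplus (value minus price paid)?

Ordered from highest: Maya 45,100, then Zara 37,000, then Tara 35,100, then Farrukh 21,000, then Hana 20,700, then Grace 7,700.
Maya wins with the top bid and pays the second-highest, 37,000.
Surplus = 45,100 − 37,000 = 8,100.

Winner's surplus: 8,100.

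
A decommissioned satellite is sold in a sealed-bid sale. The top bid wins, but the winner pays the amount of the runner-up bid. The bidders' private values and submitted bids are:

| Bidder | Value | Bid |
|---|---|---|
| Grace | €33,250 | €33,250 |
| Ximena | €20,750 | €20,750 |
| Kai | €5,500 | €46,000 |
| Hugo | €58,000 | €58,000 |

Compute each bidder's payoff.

Grace €0, Ximena €0, Kai €0, Hugo €12,000.

Ranking the bids: Hugo €58,000 > Kai €46,000 > Grace €33,250 > Ximena €20,750.
Hugo has the top bid and wins; the price is the second-highest bid, €46,000.
Hugo's payoff = €58,000 − €46,000 = €12,000. All other bidders lose, so their payoff is 0.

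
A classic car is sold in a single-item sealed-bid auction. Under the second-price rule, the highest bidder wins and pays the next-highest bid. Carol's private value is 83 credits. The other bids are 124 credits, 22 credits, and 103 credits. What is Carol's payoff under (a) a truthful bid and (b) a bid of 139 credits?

The highest competing bid is 124 credits.
Bidding truthfully at 83 credits: the top bid is 124 credits (a rival), so Carol loses. Payoff = 0 credits.
Bidding 139 credits: Carol has the top bid, wins, and pays the second-highest bid 124 credits. Payoff = 83 credits − 124 credits = -41 credits.
This is the dominant-strategy logic: truthful bidding weakly beats any alternative.

Truthful: 0 credits; alternative: -41 credits.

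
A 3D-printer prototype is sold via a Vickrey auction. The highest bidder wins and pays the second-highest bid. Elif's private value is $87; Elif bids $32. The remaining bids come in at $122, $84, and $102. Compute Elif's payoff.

Payoff = $0.

Highest competing bid: $122.
Elif's bid $32 is not the highest, so Elif loses, pays nothing, and earns zero payoff.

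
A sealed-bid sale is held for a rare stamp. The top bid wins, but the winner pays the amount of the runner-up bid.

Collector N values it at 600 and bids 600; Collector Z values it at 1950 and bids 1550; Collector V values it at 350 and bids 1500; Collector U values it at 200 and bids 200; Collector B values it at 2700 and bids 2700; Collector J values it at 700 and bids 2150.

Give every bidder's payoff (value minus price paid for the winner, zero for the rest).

Ranking the bids: Collector B 2700; Collector J 2150; Collector Z 1550; Collector V 1500; Collector N 600; Collector U 200.
Collector B has the top bid and wins; the price is the second-highest bid, 2150.
Collector B's payoff = 2700 − 2150 = 550. All other bidders lose, so their payoff is 0.

Collector N 0, Collector Z 0, Collector V 0, Collector U 0, Collector B 550, Collector J 0.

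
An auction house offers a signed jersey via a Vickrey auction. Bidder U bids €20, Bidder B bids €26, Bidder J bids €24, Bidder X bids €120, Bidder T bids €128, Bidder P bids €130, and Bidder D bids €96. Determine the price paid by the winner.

Ranking the bids: Bidder P €130 > Bidder T €128 > Bidder X €120 > Bidder D €96 > Bidder B €26 > Bidder J €24 > Bidder U €20.
Bidder P has the highest bid, so Bidder P wins.
The second-highest bid is €128, so that is what Bidder P pays.

The winner pays €128.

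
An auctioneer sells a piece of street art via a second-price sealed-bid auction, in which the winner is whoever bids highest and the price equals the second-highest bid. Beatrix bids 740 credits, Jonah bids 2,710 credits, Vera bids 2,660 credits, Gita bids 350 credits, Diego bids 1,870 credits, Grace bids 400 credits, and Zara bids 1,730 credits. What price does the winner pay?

Price paid: 2,660 credits.

Bids in descending order: Jonah 2,710 credits > Vera 2,660 credits > Diego 1,870 credits > Zara 1,730 credits > Beatrix 740 credits > Grace 400 credits > Gita 350 credits.
Jonah is the highest bidder, so Jonah wins.
Under the second-price rule, the price is the second-highest bid: 2,660 credits.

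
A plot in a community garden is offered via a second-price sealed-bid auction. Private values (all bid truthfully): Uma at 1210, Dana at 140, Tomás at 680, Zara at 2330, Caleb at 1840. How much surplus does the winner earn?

Surplus = 490.

Sorted high to low: Zara 2330; Caleb 1840; Uma 1210; Tomás 680; Dana 140.
Zara wins with the top bid and pays the second-highest, 1840.
Surplus = 2330 − 1840 = 490.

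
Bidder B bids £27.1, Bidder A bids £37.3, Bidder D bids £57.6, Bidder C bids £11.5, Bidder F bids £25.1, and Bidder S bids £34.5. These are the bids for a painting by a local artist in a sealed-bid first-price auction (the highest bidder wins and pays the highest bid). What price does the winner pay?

£57.6

Bids in descending order: Bidder D £57.6; Bidder A £37.3; Bidder S £34.5; Bidder B £27.1; Bidder F £25.1; Bidder C £11.5.
Bidder D is the highest bidder, so Bidder D wins.
Under the first-price rule, the price is the highest bid: £57.6.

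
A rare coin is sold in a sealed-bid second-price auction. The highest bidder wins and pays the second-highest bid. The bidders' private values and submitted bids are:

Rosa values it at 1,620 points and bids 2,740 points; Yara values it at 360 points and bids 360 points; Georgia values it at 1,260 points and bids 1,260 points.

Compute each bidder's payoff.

Payoffs: Rosa 360 points, Yara 0 points, Georgia 0 points.

Ranking the bids: Rosa 2,740 points > Georgia 1,260 points > Yara 360 points.
Rosa has the top bid and wins; the price is the second-highest bid, 1,260 points.
Rosa's payoff = 1,620 points − 1,260 points = 360 points. All other bidders lose, so their payoff is 0.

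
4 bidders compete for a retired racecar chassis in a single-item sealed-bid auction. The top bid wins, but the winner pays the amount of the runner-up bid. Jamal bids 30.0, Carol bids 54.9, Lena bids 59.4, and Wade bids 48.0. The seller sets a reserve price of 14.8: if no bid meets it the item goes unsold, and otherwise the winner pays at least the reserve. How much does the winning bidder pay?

Sorted high to low: Lena 59.4 > Carol 54.9 > Wade 48.0 > Jamal 30.0.
Lena has the highest bid, so Lena wins.
The second-highest bid is 54.9, which exceeds the reserve, so that sets the price.

Price paid: 54.9.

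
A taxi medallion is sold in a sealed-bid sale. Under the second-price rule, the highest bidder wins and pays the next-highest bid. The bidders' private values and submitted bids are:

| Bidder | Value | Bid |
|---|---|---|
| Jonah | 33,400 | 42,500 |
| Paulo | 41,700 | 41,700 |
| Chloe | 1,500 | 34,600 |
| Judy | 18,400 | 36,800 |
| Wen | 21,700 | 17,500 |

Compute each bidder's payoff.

Jonah -8,300, Paulo 0, Chloe 0, Judy 0, Wen 0.

Bids in descending order: Jonah 42,500, then Paulo 41,700, then Judy 36,800, then Chloe 34,600, then Wen 17,500.
Jonah has the top bid and wins; the price is the second-highest bid, 41,700.
Jonah's payoff = 33,400 − 41,700 = -8,300. All other bidders lose, so their payoff is 0.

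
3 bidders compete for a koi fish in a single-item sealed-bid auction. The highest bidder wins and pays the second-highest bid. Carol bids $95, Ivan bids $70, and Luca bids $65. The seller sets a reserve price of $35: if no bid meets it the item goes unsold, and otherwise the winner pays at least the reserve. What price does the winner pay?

The winner pays $70.

Ranking the bids: Carol $95, then Ivan $70, then Luca $65.
Carol has the highest bid, so Carol wins.
The second-highest bid is $70, which exceeds the reserve, so that sets the price.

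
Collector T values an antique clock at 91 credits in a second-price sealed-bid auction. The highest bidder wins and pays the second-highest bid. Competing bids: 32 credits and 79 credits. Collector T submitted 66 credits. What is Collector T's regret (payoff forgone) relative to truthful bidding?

Regret: 12 credits.

The highest competing bid is 79 credits.
Bidding truthfully at 91 credits: Collector T has the top bid, wins, and pays the second-highest bid 79 credits. Payoff = 91 credits − 79 credits = 12 credits.
Bidding 66 credits: the top bid is 79 credits (a rival), so Collector T loses. Payoff = 0 credits.
Regret = truthful payoff − actual payoff = 12 credits − 0 credits = 12 credits.
This is the dominant-strategy logic: truthful bidding weakly beats any alternative.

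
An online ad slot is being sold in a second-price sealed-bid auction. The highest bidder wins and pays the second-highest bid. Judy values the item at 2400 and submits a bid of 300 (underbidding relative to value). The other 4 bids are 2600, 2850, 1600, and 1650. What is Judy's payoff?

Payoff = 0.

Highest competing bid: 2850.
Judy's bid 300 is not the highest, so Judy loses, pays nothing, and earns zero payoff.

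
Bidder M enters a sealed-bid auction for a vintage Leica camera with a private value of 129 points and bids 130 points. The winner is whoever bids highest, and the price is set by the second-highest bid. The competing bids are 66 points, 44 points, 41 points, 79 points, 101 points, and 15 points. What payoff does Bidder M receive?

Highest competing bid: 101 points.
Bidder M's bid 130 points is the highest overall, so Bidder M wins and pays the second-highest bid, 101 points.
Payoff = value − price = 129 points − 101 points = 28 points.

Payoff = 28 points.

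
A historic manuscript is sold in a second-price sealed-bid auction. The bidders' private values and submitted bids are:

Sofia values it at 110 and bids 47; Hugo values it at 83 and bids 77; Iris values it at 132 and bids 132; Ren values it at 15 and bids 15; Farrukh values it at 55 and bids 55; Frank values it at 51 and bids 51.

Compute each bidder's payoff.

Ordered from highest: Iris 132; Hugo 77; Farrukh 55; Frank 51; Sofia 47; Ren 15.
Iris has the top bid and wins; the price is the second-highest bid, 77.
Iris's payoff = 132 − 77 = 55. All other bidders lose, so their payoff is 0.

Sofia 0, Hugo 0, Iris 55, Ren 0, Farrukh 0, Frank 0.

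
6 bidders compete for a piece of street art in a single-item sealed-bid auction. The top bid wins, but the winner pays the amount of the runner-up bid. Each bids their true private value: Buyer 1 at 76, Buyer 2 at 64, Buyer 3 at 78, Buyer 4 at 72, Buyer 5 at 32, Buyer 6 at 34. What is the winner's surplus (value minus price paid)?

Sorted high to low: Buyer 3 78; Buyer 1 76; Buyer 4 72; Buyer 2 64; Buyer 6 34; Buyer 5 32.
Buyer 3 wins with the top bid and pays the second-highest, 76.
Surplus = 78 − 76 = 2.

Winner's surplus: 2.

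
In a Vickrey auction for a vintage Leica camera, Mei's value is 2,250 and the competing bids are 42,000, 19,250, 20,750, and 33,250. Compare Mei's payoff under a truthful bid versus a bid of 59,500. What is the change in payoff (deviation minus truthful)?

-39,750

The highest competing bid is 42,000.
Bidding truthfully at 2,250: the top bid is 42,000 (a rival), so Mei loses. Payoff = 0.
Bidding 59,500: Mei has the top bid, wins, and pays the second-highest bid 42,000. Payoff = 2,250 − 42,000 = -39,750.
Change = -39,750 − 0 = -39,750.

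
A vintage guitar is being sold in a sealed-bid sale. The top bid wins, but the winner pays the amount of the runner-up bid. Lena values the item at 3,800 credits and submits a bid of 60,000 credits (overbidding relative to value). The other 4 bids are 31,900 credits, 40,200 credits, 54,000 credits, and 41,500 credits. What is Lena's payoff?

Highest competing bid: 54,000 credits.
Lena's bid 60,000 credits is the highest overall, so Lena wins and pays the second-highest bid, 54,000 credits.
Payoff = value − price = 3,800 credits − 54,000 credits = -50,200 credits.
Overbidding won the item at a price above value — truthful bidding would have avoided this loss.

Lena's payoff: -50,200 credits.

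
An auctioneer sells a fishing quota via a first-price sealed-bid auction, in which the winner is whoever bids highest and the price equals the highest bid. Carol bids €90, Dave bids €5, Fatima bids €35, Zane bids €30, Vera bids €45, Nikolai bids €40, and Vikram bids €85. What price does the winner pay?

€90

Ordered from highest: Carol €90; Vikram €85; Vera €45; Nikolai €40; Fatima €35; Zane €30; Dave €5.
Carol is the highest bidder, so Carol wins.
Under the first-price rule, the price is the highest bid: €90.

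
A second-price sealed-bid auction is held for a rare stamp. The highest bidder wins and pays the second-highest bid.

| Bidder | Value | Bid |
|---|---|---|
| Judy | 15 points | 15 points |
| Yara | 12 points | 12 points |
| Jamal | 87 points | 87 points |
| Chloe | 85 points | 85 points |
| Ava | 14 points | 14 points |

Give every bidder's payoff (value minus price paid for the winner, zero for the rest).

Judy 0 points, Yara 0 points, Jamal 2 points, Chloe 0 points, Ava 0 points.

Bids in descending order: Jamal 87 points > Chloe 85 points > Judy 15 points > Ava 14 points > Yara 12 points.
Jamal has the top bid and wins; the price is the second-highest bid, 85 points.
Jamal's payoff = 87 points − 85 points = 2 points. All other bidders lose, so their payoff is 0.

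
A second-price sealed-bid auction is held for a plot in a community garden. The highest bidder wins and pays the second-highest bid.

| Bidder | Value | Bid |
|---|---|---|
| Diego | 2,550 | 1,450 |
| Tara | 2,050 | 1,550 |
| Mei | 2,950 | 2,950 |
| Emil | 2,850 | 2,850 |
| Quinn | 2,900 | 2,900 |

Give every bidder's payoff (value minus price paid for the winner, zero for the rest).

Diego 0, Tara 0, Mei 50, Emil 0, Quinn 0.

Sorted high to low: Mei 2,950 > Quinn 2,900 > Emil 2,850 > Tara 1,550 > Diego 1,450.
Mei has the top bid and wins; the price is the second-highest bid, 2,900.
Mei's payoff = 2,950 − 2,900 = 50. All other bidders lose, so their payoff is 0.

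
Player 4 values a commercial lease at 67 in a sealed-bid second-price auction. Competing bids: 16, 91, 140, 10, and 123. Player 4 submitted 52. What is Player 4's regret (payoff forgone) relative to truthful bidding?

The highest competing bid is 140.
Bidding truthfully at 67: the top bid is 140 (a rival), so Player 4 loses. Payoff = 0.
Bidding 52: the top bid is 140 (a rival), so Player 4 loses. Payoff = 0.
Regret = truthful payoff − actual payoff = 0 − 0 = 0.
The bid only affects whether you win, not the price — here both bids land on the same side of the top rival bid, so the deviation is payoff-neutral.

0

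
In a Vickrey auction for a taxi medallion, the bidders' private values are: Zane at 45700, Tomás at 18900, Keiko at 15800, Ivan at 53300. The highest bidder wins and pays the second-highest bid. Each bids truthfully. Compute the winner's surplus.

Surplus = 7600.

Bids in descending order: Ivan 53300; Zane 45700; Tomás 18900; Keiko 15800.
Ivan wins with the top bid and pays the second-highest, 45700.
Surplus = 53300 − 45700 = 7600.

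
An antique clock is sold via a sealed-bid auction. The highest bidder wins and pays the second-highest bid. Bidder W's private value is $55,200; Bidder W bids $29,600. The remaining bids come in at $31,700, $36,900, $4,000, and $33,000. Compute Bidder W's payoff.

Payoff = $0.

Highest competing bid: $36,900.
Bidder W's bid $29,600 is not the highest, so Bidder W loses, pays nothing, and earns zero payoff.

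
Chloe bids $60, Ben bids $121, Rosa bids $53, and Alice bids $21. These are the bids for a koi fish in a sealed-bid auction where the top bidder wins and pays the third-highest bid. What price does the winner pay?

Sorted high to low: Ben $121; Chloe $60; Rosa $53; Alice $21.
Ben is the highest bidder, so Ben wins.
Under the third-price rule, the price is the third-highest bid: $53.

$53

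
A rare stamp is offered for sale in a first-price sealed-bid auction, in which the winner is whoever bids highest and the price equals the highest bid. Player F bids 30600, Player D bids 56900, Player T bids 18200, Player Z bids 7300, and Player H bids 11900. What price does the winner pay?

56900

Bids in descending order: Player D 56900, then Player F 30600, then Player T 18200, then Player H 11900, then Player Z 7300.
Player D is the highest bidder, so Player D wins.
Under the first-price rule, the price is the highest bid: 56900.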